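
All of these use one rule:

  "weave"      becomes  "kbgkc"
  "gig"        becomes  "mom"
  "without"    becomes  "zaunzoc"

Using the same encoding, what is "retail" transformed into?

The word is reversed, then every letter is shifted forward by 6.
Applying it to retail: reverse → liater; then shift: l+6=r, i+6=o, a+6=g, t+6=z, e+6=k, r+6=x.

rogzkx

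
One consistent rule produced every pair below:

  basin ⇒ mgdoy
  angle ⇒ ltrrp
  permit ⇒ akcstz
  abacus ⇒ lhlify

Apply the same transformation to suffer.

Shifts by position in basin: pos 0: b→m (+11), pos 1: a→g (+6), pos 2: s→d (+11), pos 3: i→o (+6) — repeating every 2. It's a Vigenère-style cipher with numeric key [11,6]: position i shifts by key[i mod 2].
For suffer: s+11=d, u+6=a, f+11=q, f+6=l, e+11=p, r+6=x.

daqlpx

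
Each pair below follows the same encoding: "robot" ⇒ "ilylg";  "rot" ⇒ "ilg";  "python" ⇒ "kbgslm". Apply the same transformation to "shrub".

hsify

Each pair mirrors across the alphabet (r↔i, o↔l, b↔y): positions sum to 25. Letters are reflected about the middle of the alphabet (position → 25−position): Atbash.
On shrub: s↔h, h↔s, r↔i, u↔f, b↔y.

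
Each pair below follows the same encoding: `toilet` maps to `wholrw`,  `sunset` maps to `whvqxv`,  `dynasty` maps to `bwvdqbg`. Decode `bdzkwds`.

pathway

The output letters match the input read backwards, each shifted +3: toilet reversed is teliot. Two steps: reverse the string, then apply a Caesar shift of +3.
Decoding bdzkwds: shift back: b−3=y, d−3=a, z−3=w, k−3=h, w−3=t, d−3=a, s−3=p → yawhtap; then reverse → pathway.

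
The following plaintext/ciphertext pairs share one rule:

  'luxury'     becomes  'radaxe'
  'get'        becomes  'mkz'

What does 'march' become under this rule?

Each letter is shifted forward by 6 in the alphabet (a Caesar shift of +6).
On march: m+6=s, a+6=g, r+6=x, c+6=i, h+6=n.

sgxin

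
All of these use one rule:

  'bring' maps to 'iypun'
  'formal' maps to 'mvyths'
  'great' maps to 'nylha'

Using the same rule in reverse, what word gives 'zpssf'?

silly

Compare letters: b→i is +7, r→y is +7, i→p is +7 — a constant shift. This is a Caesar cipher with shift 7.
Undoing it on zpssf: z−7=s, p−7=i, s−7=l, s−7=l, f−7=y.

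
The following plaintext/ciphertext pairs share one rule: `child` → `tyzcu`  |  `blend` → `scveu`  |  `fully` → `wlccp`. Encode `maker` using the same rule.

Compare letters: c→t is +17, h→y is +17, i→z is +17 — a constant shift. It's a constant shift of +17 (ROT17).
For maker: m+17=d, a+17=r, k+17=b, e+17=v, r+17=i.

drbvi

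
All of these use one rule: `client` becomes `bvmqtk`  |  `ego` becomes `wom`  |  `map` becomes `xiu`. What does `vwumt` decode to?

lemon

Read the word backwards and shift each letter +8.
Undoing it on vwumt: shift back: v−8=n, w−8=o, u−8=m, m−8=e, t−8=l → nomel; then reverse → lemon.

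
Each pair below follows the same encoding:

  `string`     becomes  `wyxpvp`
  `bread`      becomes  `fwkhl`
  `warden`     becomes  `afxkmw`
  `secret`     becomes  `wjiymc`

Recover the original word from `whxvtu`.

In string: s→w is +4, t→y is +5, r→x is +6, i→p is +7 — the shift increases by 1 each position. Letter i (0-indexed) is shifted by i+4, so successive shifts are 4, 5, 6, ….
Decoding whxvtu: w−4=s, h−5=c, x−6=r, v−7=o, t−8=l, u−9=l.

scroll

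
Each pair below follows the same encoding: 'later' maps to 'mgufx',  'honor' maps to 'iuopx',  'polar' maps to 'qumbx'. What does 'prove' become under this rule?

Shifts by position in later: pos 0: l→m (+1), pos 1: a→g (+6), pos 2: t→u (+1), pos 3: e→f (+1), pos 4: r→x (+6) — repeating every 3. The shifts repeat in a cycle of length 3: positions 0,1,… shift by +1, +6, +1, then the pattern repeats.
Applying it to prove: p+1=q, r+6=x, o+1=p, v+1=w, e+6=k.

qxpwk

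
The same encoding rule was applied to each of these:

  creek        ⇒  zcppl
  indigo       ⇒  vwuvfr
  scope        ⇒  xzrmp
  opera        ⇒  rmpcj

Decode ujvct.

dairy

Each letter's alphabet position (a=0..z=25) is mapped through 21·x+9 mod 26 — an affine cipher.
Reversing it on ujvct: u(20)→5·(20−9)≡3=d; j(9)→5·(9−9)≡0=a; v(21)→5·(21−9)≡8=i; c(2)→5·(2−9)≡17=r; t(19)→5·(19−9)≡24=y (all mod 26).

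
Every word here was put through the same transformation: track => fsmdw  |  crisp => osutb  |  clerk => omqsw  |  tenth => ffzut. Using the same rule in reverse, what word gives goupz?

Shifts by position in track: pos 0: t→f (+12), pos 1: r→s (+1), pos 2: a→m (+12), pos 3: c→d (+1) — repeating every 2. It's a Vigenère-style cipher with numeric key [12,1]: position i shifts by key[i mod 2].
Reversing it on goupz: g−12=u, o−1=n, u−12=i, p−1=o, z−12=n.

union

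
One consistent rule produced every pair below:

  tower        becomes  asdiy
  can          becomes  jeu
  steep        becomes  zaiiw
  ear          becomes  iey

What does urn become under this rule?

yyu

The shift depends on letter class: consonant t→a is +7, but vowel o→s is +4. Two shifts are in play — +4 for a/e/i/o/u, +7 for every other letter.
For urn: u(vowel)+4=y, r(cons)+7=y, n(cons)+7=u.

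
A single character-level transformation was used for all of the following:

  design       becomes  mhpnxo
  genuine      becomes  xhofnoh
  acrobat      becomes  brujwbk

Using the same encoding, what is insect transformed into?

d(3)→m(12) and e(4)→h(7) fit y≡21x+1 (mod 26); the inverse of 21 mod 26 is 5. This is an affine cipher: with a=0,…,z=25, each position x becomes (21x+1) mod 26.
On insect: i(8)→21·8+1≡13=n; n(13)→21·13+1≡14=o; s(18)→21·18+1≡15=p; e(4)→21·4+1≡7=h; c(2)→21·2+1≡17=r; t(19)→21·19+1≡10=k (all mod 26).

nophrk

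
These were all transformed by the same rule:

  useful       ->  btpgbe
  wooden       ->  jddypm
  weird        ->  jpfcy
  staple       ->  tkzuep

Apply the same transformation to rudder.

u(20)→b(1) and s(18)→t(19) fit y≡17x+25 (mod 26); the inverse of 17 mod 26 is 23. Each letter's alphabet position (a=0..z=25) is mapped through 17·x+25 mod 26 — an affine cipher.
On rudder: r(17)→17·17+25≡2=c; u(20)→17·20+25≡1=b; d(3)→17·3+25≡24=y; d(3)→17·3+25≡24=y; e(4)→17·4+25≡15=p; r(17)→17·17+25≡2=c (all mod 26).

cbyypc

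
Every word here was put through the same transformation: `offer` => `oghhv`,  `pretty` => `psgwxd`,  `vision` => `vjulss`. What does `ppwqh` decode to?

pound

Letter i (0-indexed) is shifted by i+0, so successive shifts are 0, 1, 2, ….
Reversing it on ppwqh: p−0=p, p−1=o, w−2=u, q−3=n, h−4=d.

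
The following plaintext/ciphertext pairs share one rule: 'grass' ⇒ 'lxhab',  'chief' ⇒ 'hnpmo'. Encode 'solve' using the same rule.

xusdn

In grass: g→l is +5, r→x is +6, a→h is +7, s→a is +8 — the shift increases by 1 each position. Each letter shifts forward by (position + 5), i.e. 5, 6, 7, … — the shift grows by one for each successive letter.
On solve: s+5=x, o+6=u, l+7=s, v+8=d, e+9=n.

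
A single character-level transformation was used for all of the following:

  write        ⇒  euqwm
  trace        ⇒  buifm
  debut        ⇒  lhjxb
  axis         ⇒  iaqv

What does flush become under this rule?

nocvp

Shifts by position in write: pos 0: w→e (+8), pos 1: r→u (+3), pos 2: i→q (+8), pos 3: t→w (+3) — repeating every 2. The shifts repeat in a cycle of length 2: positions 0,1,… shift by +8, +3, then the pattern repeats.
On flush: f+8=n, l+3=o, u+8=c, s+3=v, h+8=p.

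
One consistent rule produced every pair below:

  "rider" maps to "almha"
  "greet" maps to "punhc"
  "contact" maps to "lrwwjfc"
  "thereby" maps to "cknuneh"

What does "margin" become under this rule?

Shifts by position in rider: pos 0: r→a (+9), pos 1: i→l (+3), pos 2: d→m (+9), pos 3: e→h (+3) — repeating every 2. A repeating key of period 2 is used — shifts +9, +3 over and over.
On margin: m+9=v, a+3=d, r+9=a, g+3=j, i+9=r, n+3=q.

vdajrq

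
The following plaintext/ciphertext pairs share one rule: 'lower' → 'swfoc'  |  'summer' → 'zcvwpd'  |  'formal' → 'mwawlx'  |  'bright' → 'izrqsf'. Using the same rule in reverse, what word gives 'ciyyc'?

In lower: l→s is +7, o→w is +8, w→f is +9, e→o is +10 — the shift increases by 1 each position. Each letter shifts forward by (position + 7), i.e. 7, 8, 9, … — the shift grows by one for each successive letter.
Undoing it on ciyyc: c−7=v, i−8=a, y−9=p, y−10=o, c−11=r.

vapor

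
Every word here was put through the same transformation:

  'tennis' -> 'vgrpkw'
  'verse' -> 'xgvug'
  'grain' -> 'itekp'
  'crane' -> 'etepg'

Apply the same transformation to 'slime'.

Shifts by position in tennis: pos 0: t→v (+2), pos 1: e→g (+2), pos 2: n→r (+4), pos 3: n→p (+2), pos 4: i→k (+2), pos 5: s→w (+4) — repeating every 3. A repeating key of period 3 is used — shifts +2, +2, +4 over and over.
For slime: s+2=u, l+2=n, i+4=m, m+2=o, e+2=g.

unmog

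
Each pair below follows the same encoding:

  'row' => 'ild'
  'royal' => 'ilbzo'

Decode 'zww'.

Each pair mirrors across the alphabet (r↔i, o↔l, w↔d): positions sum to 25. Letters are reflected about the middle of the alphabet (position → 25−position): Atbash.
Reversing it on zww: z↔a, w↔d, w↔d.

add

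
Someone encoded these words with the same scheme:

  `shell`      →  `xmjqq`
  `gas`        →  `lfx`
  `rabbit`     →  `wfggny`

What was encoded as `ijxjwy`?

desert

Compare letters: s→x is +5, h→m is +5, e→j is +5 — a constant shift. It's a constant shift of +5 (ROT5).
Undoing it on ijxjwy: i−5=d, j−5=e, x−5=s, j−5=e, w−5=r, y−5=t.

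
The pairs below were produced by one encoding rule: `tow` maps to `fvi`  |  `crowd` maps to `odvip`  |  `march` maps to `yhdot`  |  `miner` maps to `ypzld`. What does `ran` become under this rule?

Two shifts are in play — +7 for a/e/i/o/u, +12 for every other letter.
Applying it to ran: r(cons)+12=d, a(vowel)+7=h, n(cons)+12=z.

dhz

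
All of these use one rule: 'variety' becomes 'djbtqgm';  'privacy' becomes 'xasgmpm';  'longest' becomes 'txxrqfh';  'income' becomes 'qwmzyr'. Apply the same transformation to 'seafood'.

ankqabr

Each letter shifts forward by (position + 8), i.e. 8, 9, 10, … — the shift grows by one for each successive letter.
On seafood: s+8=a, e+9=n, a+10=k, f+11=q, o+12=a, o+13=b, d+14=r.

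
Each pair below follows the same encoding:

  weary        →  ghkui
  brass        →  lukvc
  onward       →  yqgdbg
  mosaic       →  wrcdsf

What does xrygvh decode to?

Shifts by position in weary: pos 0: w→g (+10), pos 1: e→h (+3), pos 2: a→k (+10), pos 3: r→u (+3) — repeating every 2. The shifts repeat in a cycle of length 2: positions 0,1,… shift by +10, +3, then the pattern repeats.
Decoding xrygvh: x−10=n, r−3=o, y−10=o, g−3=d, v−10=l, h−3=e.

noodle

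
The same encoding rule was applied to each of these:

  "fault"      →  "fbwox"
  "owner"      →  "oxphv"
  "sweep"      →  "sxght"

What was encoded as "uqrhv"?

The shift increases by 1 at each position, starting from +0: 0, 1, 2, ….
Reversing it on uqrhv: u−0=u, q−1=p, r−2=p, h−3=e, v−4=r.

upper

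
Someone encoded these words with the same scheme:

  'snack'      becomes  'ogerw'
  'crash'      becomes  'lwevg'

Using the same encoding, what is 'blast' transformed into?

xwepf

The output letters match the input read backwards, each shifted +4: snack reversed is kcans. The word is reversed, then every letter is shifted forward by 4.
Applying it to blast: reverse → tsalb; then shift: t+4=x, s+4=w, a+4=e, l+4=p, b+4=f.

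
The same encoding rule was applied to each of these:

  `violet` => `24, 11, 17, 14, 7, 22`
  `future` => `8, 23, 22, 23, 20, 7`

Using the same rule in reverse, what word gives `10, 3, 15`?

ham

v is letter #22 and maps to 24: an offset of 2. Letters become their 1-based position plus 2 (so a→3, b→4, …).
Decoding 10, 3, 15: 10→(10−2)÷1=8=h, 3→(3−2)÷1=1=a, 15→(15−2)÷1=13=m.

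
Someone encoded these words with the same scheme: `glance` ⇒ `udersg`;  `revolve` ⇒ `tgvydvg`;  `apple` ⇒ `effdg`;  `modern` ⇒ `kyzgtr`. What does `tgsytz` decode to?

record

This is an affine cipher: with a=0,…,z=25, each position x becomes (7x+4) mod 26.
Reversing it on tgsytz: t(19)→15·(19−4)≡17=r; g(6)→15·(6−4)≡4=e; s(18)→15·(18−4)≡2=c; y(24)→15·(24−4)≡14=o; t(19)→15·(19−4)≡17=r; z(25)→15·(25−4)≡3=d (all mod 26).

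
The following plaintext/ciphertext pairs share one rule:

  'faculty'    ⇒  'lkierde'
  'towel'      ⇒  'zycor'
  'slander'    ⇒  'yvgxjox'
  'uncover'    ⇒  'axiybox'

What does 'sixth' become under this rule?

ysddn

The shifts repeat in a cycle of length 2: positions 0,1,… shift by +6, +10, then the pattern repeats.
Applying it to sixth: s+6=y, i+10=s, x+6=d, t+10=d, h+6=n.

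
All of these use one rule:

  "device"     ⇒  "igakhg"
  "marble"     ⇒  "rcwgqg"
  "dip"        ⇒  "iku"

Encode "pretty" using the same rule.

The shift depends on letter class: consonant d→i is +5, but vowel e→g is +2. Vowels shift forward by 2 and consonants shift forward by 5.
On pretty: p(cons)+5=u, r(cons)+5=w, e(vowel)+2=g, t(cons)+5=y, t(cons)+5=y, y(cons)+5=d.

uwgyyd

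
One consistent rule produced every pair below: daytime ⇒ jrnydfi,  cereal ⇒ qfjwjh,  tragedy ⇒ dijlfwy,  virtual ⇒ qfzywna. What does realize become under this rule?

Read the word backwards and shift each letter +5.
Applying it to realize: reverse → ezilaer; then shift: e+5=j, z+5=e, i+5=n, l+5=q, a+5=f, e+5=j, r+5=w.

jenqfjw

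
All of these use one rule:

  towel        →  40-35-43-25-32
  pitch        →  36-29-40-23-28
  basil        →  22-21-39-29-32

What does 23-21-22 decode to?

cab

t is letter #20 and maps to 40: an offset of 20. The number is (letter's place in the alphabet, a=1) + 20.
Decoding 23-21-22: 23→(23−20)÷1=3=c, 21→(21−20)÷1=1=a, 22→(22−20)÷1=2=b.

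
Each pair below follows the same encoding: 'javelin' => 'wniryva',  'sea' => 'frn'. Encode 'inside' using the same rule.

Compare letters: j→w is +13, a→n is +13, v→i is +13 — a constant shift. Each letter is shifted forward by 13 in the alphabet (a Caesar shift of +13).
Applying it to inside: i+13=v, n+13=a, s+13=f, i+13=v, d+13=q, e+13=r.

vafvqr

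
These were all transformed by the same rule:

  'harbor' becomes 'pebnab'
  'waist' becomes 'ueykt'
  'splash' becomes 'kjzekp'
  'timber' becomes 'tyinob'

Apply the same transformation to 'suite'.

This is an affine cipher: with a=0,…,z=25, each position x becomes (9x+4) mod 26.
Applying it to suite: s(18)→9·18+4≡10=k; u(20)→9·20+4≡2=c; i(8)→9·8+4≡24=y; t(19)→9·19+4≡19=t; e(4)→9·4+4≡14=o (all mod 26).

kcyto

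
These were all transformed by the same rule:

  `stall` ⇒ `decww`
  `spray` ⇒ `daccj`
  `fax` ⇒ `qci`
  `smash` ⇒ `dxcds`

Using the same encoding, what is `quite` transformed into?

bwkeg

The shift depends on letter class: consonant s→d is +11, but vowel a→c is +2. The rule splits by letter class: vowels +2, consonants +11.
Applying it to quite: q(cons)+11=b, u(vowel)+2=w, i(vowel)+2=k, t(cons)+11=e, e(vowel)+2=g.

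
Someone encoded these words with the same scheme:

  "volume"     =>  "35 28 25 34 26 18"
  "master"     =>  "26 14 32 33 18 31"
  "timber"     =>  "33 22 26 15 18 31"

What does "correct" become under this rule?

v is letter #22 and maps to 35: an offset of 13. The number is (letter's place in the alphabet, a=1) + 13.
Applying it to correct: c=3→16, o=15→28, r=18→31, r=18→31, e=5→18, c=3→16, t=20→33.

16 28 31 31 18 16 33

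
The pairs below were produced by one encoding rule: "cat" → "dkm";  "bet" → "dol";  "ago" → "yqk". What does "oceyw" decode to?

Two steps: reverse the string, then apply a Caesar shift of +10.
Undoing it on oceyw: shift back: o−10=e, c−10=s, e−10=u, y−10=o, w−10=m → esuom; then reverse → mouse.

mouse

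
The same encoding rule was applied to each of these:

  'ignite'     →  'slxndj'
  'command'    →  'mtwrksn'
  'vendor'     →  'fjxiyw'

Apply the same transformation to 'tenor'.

djxtb

Shifts by position in ignite: pos 0: i→s (+10), pos 1: g→l (+5), pos 2: n→x (+10), pos 3: i→n (+5) — repeating every 2. It's a Vigenère-style cipher with numeric key [10,5]: position i shifts by key[i mod 2].
Applying it to tenor: t+10=d, e+5=j, n+10=x, o+5=t, r+10=b.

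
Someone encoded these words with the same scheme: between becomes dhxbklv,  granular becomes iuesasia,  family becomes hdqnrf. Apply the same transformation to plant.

Letter i (0-indexed) is shifted by i+2, so successive shifts are 2, 3, 4, ….
For plant: p+2=r, l+3=o, a+4=e, n+5=s, t+6=z.

roesz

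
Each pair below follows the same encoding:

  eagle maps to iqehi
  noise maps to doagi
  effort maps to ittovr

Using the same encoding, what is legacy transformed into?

e(4)→i(8) and a(0)→q(16) fit y≡11x+16 (mod 26); the inverse of 11 mod 26 is 19. Each letter's alphabet position (a=0..z=25) is mapped through 11·x+16 mod 26 — an affine cipher.
Applying it to legacy: l(11)→11·11+16≡7=h; e(4)→11·4+16≡8=i; g(6)→11·6+16≡4=e; a(0)→11·0+16≡16=q; c(2)→11·2+16≡12=m; y(24)→11·24+16≡20=u (all mod 26).

hieqmu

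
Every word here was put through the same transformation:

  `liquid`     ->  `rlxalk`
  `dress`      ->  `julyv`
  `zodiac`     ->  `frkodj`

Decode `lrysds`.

formal

The shifts repeat in a cycle of length 3: positions 0,1,… shift by +6, +3, +7, then the pattern repeats.
Reversing it on lrysds: l−6=f, r−3=o, y−7=r, s−6=m, d−3=a, s−7=l.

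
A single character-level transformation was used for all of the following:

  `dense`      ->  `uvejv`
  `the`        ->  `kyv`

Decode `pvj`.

Compare letters: d→u is +17, e→v is +17, n→e is +17 — a constant shift. This is a Caesar cipher with shift 17.
Decoding pvj: p−17=y, v−17=e, j−17=s.

yes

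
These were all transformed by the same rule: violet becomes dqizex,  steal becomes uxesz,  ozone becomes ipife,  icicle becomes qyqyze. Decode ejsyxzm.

exactly

v(21)→d(3) and i(8)→q(16) fit y≡3x+18 (mod 26); the inverse of 3 mod 26 is 9. This is an affine cipher: with a=0,…,z=25, each position x becomes (3x+18) mod 26.
Undoing it on ejsyxzm: e(4)→9·(4−18)≡4=e; j(9)→9·(9−18)≡23=x; s(18)→9·(18−18)≡0=a; y(24)→9·(24−18)≡2=c; x(23)→9·(23−18)≡19=t; z(25)→9·(25−18)≡11=l; m(12)→9·(12−18)≡24=y (all mod 26).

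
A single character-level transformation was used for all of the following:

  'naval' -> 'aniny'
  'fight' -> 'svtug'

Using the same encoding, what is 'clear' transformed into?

Compare letters: n→a is +13, a→n is +13, v→i is +13 — a constant shift. It's a constant shift of +13 (ROT13).
On clear: c+13=p, l+13=y, e+13=r, a+13=n, r+13=e.

pyrne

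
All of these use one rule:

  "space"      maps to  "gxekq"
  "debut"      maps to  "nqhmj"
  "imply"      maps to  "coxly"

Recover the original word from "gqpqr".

s(18)→g(6) and p(15)→x(23) fit y≡3x+4 (mod 26); the inverse of 3 mod 26 is 9. This is an affine cipher: with a=0,…,z=25, each position x becomes (3x+4) mod 26.
Undoing it on gqpqr: g(6)→9·(6−4)≡18=s; q(16)→9·(16−4)≡4=e; p(15)→9·(15−4)≡21=v; q(16)→9·(16−4)≡4=e; r(17)→9·(17−4)≡13=n (all mod 26).

seven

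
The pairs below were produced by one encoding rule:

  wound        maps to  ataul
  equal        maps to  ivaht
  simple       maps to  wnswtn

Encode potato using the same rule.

The shift increases by 1 at each position, starting from +4: 4, 5, 6, ….
For potato: p+4=t, o+5=t, t+6=z, a+7=h, t+8=b, o+9=x.

ttzhbx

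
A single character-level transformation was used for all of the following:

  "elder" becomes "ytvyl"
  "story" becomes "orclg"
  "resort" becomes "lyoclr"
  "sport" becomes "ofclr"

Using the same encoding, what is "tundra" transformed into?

Treating letters as 0–25, the rule is x ↦ 3x + 12 (mod 26).
Applying it to tundra: t(19)→3·19+12≡17=r; u(20)→3·20+12≡20=u; n(13)→3·13+12≡25=z; d(3)→3·3+12≡21=v; r(17)→3·17+12≡11=l; a(0)→3·0+12≡12=m (all mod 26).

ruzvlm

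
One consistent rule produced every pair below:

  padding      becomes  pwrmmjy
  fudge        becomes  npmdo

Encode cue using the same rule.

ndl

The output letters match the input read backwards, each shifted +9: padding reversed is gniddap. Two steps: reverse the string, then apply a Caesar shift of +9.
On cue: reverse → euc; then shift: e+9=n, u+9=d, c+9=l.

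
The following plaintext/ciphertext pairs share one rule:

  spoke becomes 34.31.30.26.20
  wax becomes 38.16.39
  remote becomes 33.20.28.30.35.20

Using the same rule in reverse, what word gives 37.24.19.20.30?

video

s is letter #19 and maps to 34: an offset of 15. Letters become their 1-based position plus 15 (so a→16, b→17, …).
Undoing it on 37.24.19.20.30: 37→(37−15)÷1=22=v, 24→(24−15)÷1=9=i, 19→(19−15)÷1=4=d, 20→(20−15)÷1=5=e, 30→(30−15)÷1=15=o.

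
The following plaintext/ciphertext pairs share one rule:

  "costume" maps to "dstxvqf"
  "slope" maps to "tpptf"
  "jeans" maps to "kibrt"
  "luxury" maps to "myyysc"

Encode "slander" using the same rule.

tpbreis

It's a Vigenère-style cipher with numeric key [1,4]: position i shifts by key[i mod 2].
On slander: s+1=t, l+4=p, a+1=b, n+4=r, d+1=e, e+4=i, r+1=s.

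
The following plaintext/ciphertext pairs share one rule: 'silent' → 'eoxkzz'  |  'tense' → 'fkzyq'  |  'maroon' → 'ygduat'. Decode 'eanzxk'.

Shifts by position in silent: pos 0: s→e (+12), pos 1: i→o (+6), pos 2: l→x (+12), pos 3: e→k (+6) — repeating every 2. The shifts repeat in a cycle of length 2: positions 0,1,… shift by +12, +6, then the pattern repeats.
Undoing it on eanzxk: e−12=s, a−6=u, n−12=b, z−6=t, x−12=l, k−6=e.

subtle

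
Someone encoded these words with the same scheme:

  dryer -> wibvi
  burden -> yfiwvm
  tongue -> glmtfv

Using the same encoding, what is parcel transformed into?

kzixvo

Each pair mirrors across the alphabet (d↔w, r↔i, y↔b): positions sum to 25. This is the alphabet-reversal cipher (Atbash): a becomes z, b becomes y, etc.
For parcel: p↔k, a↔z, r↔i, c↔x, e↔v, l↔o.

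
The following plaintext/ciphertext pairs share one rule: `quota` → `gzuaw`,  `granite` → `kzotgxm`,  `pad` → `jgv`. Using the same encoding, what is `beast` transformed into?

zygkh

The output letters match the input read backwards, each shifted +6: quota reversed is atouq. The word is reversed, then every letter is shifted forward by 6.
Applying it to beast: reverse → tsaeb; then shift: t+6=z, s+6=y, a+6=g, e+6=k, b+6=h.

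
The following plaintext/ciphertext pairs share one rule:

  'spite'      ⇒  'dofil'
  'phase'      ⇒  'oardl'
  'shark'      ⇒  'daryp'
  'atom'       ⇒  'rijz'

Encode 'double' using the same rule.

gjnwul

s(18)→d(3) and p(15)→o(14) fit y≡5x+17 (mod 26); the inverse of 5 mod 26 is 21. This is an affine cipher: with a=0,…,z=25, each position x becomes (5x+17) mod 26.
For double: d(3)→5·3+17≡6=g; o(14)→5·14+17≡9=j; u(20)→5·20+17≡13=n; b(1)→5·1+17≡22=w; l(11)→5·11+17≡20=u; e(4)→5·4+17≡11=l (all mod 26).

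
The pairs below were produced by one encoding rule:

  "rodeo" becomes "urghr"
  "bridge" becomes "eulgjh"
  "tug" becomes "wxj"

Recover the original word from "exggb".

buddy

It's a constant shift of +3 (ROT3).
Decoding exggb: e−3=b, x−3=u, g−3=d, g−3=d, b−3=y.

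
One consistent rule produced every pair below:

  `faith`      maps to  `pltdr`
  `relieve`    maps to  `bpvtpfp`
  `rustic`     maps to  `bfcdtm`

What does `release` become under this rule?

Vowels shift forward by 11 and consonants shift forward by 10.
On release: r(cons)+10=b, e(vowel)+11=p, l(cons)+10=v, e(vowel)+11=p, a(vowel)+11=l, s(cons)+10=c, e(vowel)+11=p.

bpvplcp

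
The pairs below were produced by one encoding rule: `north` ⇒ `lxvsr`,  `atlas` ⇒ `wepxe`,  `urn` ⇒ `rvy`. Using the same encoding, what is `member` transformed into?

Two steps: reverse the string, then apply a Caesar shift of +4.
For member: reverse → rebmem; then shift: r+4=v, e+4=i, b+4=f, m+4=q, e+4=i, m+4=q.

vifqiq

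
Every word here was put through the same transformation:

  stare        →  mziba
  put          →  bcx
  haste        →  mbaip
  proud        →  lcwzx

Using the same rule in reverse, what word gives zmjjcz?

rubber

The output letters match the input read backwards, each shifted +8: stare reversed is erats. Two steps: reverse the string, then apply a Caesar shift of +8.
Reversing it on zmjjcz: shift back: z−8=r, m−8=e, j−8=b, j−8=b, c−8=u, z−8=r → rebbur; then reverse → rubber.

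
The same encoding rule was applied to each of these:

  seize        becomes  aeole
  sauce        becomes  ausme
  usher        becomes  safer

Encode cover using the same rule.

mqber

s(18)→a(0) and e(4)→e(4) fit y≡9x+20 (mod 26); the inverse of 9 mod 26 is 3. Each letter's alphabet position (a=0..z=25) is mapped through 9·x+20 mod 26 — an affine cipher.
For cover: c(2)→9·2+20≡12=m; o(14)→9·14+20≡16=q; v(21)→9·21+20≡1=b; e(4)→9·4+20≡4=e; r(17)→9·17+20≡17=r (all mod 26).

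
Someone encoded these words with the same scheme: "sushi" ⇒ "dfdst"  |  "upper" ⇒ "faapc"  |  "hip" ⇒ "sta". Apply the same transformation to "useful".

fdpqfw

Compare letters: s→d is +11, u→f is +11, s→d is +11 — a constant shift. This is a Caesar cipher with shift 11.
For useful: u+11=f, s+11=d, e+11=p, f+11=q, u+11=f, l+11=w.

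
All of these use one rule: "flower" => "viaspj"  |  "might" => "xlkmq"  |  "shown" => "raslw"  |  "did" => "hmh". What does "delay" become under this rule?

The output letters match the input read backwards, each shifted +4: flower reversed is rewolf. Two steps: reverse the string, then apply a Caesar shift of +4.
On delay: reverse → yaled; then shift: y+4=c, a+4=e, l+4=p, e+4=i, d+4=h.

cepih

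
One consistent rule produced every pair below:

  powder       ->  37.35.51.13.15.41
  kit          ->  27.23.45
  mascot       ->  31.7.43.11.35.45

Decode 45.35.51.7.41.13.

toward

The formula is n = 2×(alphabet index, a=1) + 5.
Decoding 45.35.51.7.41.13: 45→(45−5)÷2=20=t, 35→(35−5)÷2=15=o, 51→(51−5)÷2=23=w, 7→(7−5)÷2=1=a, 41→(41−5)÷2=18=r, 13→(13−5)÷2=4=d.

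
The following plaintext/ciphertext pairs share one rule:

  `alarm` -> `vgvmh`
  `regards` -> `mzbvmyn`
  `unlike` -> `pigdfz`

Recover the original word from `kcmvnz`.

Compare letters: a→v is +21, l→g is +21, a→v is +21 — a constant shift. Every letter moves 21 places later in the alphabet, wrapping around z→a.
Decoding kcmvnz: k−21=p, c−21=h, m−21=r, v−21=a, n−21=s, z−21=e.

phrase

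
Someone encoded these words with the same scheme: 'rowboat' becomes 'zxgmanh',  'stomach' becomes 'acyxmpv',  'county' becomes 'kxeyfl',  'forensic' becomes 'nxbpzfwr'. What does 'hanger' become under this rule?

In rowboat: r→z is +8, o→x is +9, w→g is +10, b→m is +11 — the shift increases by 1 each position. The shift increases by 1 at each position, starting from +8: 8, 9, 10, ….
On hanger: h+8=p, a+9=j, n+10=x, g+11=r, e+12=q, r+13=e.

pjxrqe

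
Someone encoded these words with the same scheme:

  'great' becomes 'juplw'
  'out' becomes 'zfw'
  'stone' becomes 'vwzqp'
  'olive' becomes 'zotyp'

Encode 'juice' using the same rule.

The shift depends on letter class: consonant g→j is +3, but vowel e→p is +11. Two shifts are in play — +11 for a/e/i/o/u, +3 for every other letter.
Applying it to juice: j(cons)+3=m, u(vowel)+11=f, i(vowel)+11=t, c(cons)+3=f, e(vowel)+11=p.

mftfp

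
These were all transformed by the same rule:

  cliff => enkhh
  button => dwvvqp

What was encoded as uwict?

sugar

Compare letters: c→e is +2, l→n is +2, i→k is +2 — a constant shift. It's a constant shift of +2 (ROT2).
Decoding uwict: u−2=s, w−2=u, i−2=g, c−2=a, t−2=r.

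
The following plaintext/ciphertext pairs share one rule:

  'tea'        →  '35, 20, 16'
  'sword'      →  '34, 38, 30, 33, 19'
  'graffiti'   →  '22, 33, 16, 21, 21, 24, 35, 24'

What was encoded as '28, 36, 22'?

t is letter #20 and maps to 35: an offset of 15. Each letter is replaced by its alphabet position (a=1..z=26) + 15.
Reversing it on 28, 36, 22: 28→(28−15)÷1=13=m, 36→(36−15)÷1=21=u, 22→(22−15)÷1=7=g.

mug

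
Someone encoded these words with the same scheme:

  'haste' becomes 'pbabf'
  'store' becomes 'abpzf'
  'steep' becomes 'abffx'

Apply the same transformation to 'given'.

ojdfv

The shift depends on letter class: consonant h→p is +8, but vowel a→b is +1. Vowels shift forward by 1 and consonants shift forward by 8.
On given: g(cons)+8=o, i(vowel)+1=j, v(cons)+8=d, e(vowel)+1=f, n(cons)+8=v.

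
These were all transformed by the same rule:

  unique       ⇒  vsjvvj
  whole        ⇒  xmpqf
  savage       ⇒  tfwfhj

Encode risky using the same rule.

It's a Vigenère-style cipher with numeric key [1,5]: position i shifts by key[i mod 2].
On risky: r+1=s, i+5=n, s+1=t, k+5=p, y+1=z.

sntpz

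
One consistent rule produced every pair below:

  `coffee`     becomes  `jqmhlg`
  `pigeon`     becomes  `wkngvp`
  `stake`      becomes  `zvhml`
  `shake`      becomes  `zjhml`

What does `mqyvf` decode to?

forty

Shifts by position in coffee: pos 0: c→j (+7), pos 1: o→q (+2), pos 2: f→m (+7), pos 3: f→h (+2) — repeating every 2. The shifts repeat in a cycle of length 2: positions 0,1,… shift by +7, +2, then the pattern repeats.
Decoding mqyvf: m−7=f, q−2=o, y−7=r, v−2=t, f−7=y.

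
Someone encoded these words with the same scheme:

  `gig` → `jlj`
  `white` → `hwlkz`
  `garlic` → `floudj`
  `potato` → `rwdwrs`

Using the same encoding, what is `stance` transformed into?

hfqdwv

The output letters match the input read backwards, each shifted +3: gig reversed is gig. Two steps: reverse the string, then apply a Caesar shift of +3.
On stance: reverse → ecnats; then shift: e+3=h, c+3=f, n+3=q, a+3=d, t+3=w, s+3=v.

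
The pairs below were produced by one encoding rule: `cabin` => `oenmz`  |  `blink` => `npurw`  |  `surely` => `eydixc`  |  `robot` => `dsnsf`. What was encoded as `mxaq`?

Shifts by position in cabin: pos 0: c→o (+12), pos 1: a→e (+4), pos 2: b→n (+12), pos 3: i→m (+4) — repeating every 2. It's a Vigenère-style cipher with numeric key [12,4]: position i shifts by key[i mod 2].
Reversing it on mxaq: m−12=a, x−4=t, a−12=o, q−4=m.

atom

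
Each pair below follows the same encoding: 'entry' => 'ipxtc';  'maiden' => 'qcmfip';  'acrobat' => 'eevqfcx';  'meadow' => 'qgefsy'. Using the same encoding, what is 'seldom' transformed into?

wgpfso

The shifts repeat in a cycle of length 2: positions 0,1,… shift by +4, +2, then the pattern repeats.
For seldom: s+4=w, e+2=g, l+4=p, d+2=f, o+4=s, m+2=o.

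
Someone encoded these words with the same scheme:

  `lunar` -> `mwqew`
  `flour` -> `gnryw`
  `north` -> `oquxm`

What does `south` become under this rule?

tqxxm

In lunar: l→m is +1, u→w is +2, n→q is +3, a→e is +4 — the shift increases by 1 each position. The shift increases by 1 at each position, starting from +1: 1, 2, 3, ….
On south: s+1=t, o+2=q, u+3=x, t+4=x, h+5=m.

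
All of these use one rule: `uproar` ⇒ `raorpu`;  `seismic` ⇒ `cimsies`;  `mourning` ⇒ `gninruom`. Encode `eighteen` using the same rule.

It's just the letters in reverse order.
For eighteen: reverse → neethgie.

neethgie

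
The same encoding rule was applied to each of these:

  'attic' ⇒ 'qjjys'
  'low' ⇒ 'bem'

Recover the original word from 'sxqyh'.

chair

Every letter moves 16 places later in the alphabet, wrapping around z→a.
Undoing it on sxqyh: s−16=c, x−16=h, q−16=a, y−16=i, h−16=r.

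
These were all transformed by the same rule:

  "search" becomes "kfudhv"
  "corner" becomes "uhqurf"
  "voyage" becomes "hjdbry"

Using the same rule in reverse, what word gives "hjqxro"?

The output letters match the input read backwards, each shifted +3: search reversed is hcraes. Read the word backwards and shift each letter +3.
Undoing it on hjqxro: shift back: h−3=e, j−3=g, q−3=n, x−3=u, r−3=o, o−3=l → egnuol; then reverse → lounge.

lounge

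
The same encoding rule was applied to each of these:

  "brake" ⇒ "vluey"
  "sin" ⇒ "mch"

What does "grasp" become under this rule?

alumj

Compare letters: b→v is +20, r→l is +20, a→u is +20 — a constant shift. Every letter moves 20 places later in the alphabet, wrapping around z→a.
On grasp: g+20=a, r+20=l, a+20=u, s+20=m, p+20=j.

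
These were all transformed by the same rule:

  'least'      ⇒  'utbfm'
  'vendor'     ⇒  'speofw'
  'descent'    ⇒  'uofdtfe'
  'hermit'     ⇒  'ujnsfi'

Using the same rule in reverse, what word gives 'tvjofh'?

genius

The output letters match the input read backwards, each shifted +1: least reversed is tsael. Two steps: reverse the string, then apply a Caesar shift of +1.
Undoing it on tvjofh: shift back: t−1=s, v−1=u, j−1=i, o−1=n, f−1=e, h−1=g → suineg; then reverse → genius.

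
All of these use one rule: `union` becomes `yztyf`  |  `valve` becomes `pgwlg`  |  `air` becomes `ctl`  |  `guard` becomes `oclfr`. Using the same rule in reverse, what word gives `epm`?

The output letters match the input read backwards, each shifted +11: union reversed is noinu. Read the word backwards and shift each letter +11.
Reversing it on epm: shift back: e−11=t, p−11=e, m−11=b → teb; then reverse → bet.

bet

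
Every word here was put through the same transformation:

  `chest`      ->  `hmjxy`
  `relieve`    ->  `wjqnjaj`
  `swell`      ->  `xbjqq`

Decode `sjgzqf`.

Compare letters: c→h is +5, h→m is +5, e→j is +5 — a constant shift. Each letter is shifted forward by 5 in the alphabet (a Caesar shift of +5).
Reversing it on sjgzqf: s−5=n, j−5=e, g−5=b, z−5=u, q−5=l, f−5=a.

nebula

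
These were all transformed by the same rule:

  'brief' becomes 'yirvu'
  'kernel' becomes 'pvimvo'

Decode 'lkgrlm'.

option

Each pair mirrors across the alphabet (b↔y, r↔i, i↔r): positions sum to 25. This is the alphabet-reversal cipher (Atbash): a becomes z, b becomes y, etc.
Reversing it on lkgrlm: l↔o, k↔p, g↔t, r↔i, l↔o, m↔n.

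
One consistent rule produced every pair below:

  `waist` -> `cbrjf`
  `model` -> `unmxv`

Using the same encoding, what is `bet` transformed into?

cnk

Read the word backwards and shift each letter +9.
Applying it to bet: reverse → teb; then shift: t+9=c, e+9=n, b+9=k.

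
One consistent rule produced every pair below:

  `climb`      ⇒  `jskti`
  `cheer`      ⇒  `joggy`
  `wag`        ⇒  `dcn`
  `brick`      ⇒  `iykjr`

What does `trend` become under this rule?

ayguk

The shift depends on letter class: consonant c→j is +7, but vowel i→k is +2. The rule splits by letter class: vowels +2, consonants +7.
Applying it to trend: t(cons)+7=a, r(cons)+7=y, e(vowel)+2=g, n(cons)+7=u, d(cons)+7=k.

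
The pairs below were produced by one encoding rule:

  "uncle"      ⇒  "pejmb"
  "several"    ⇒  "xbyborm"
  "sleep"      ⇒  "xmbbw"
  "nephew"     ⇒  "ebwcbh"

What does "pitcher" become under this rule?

wlgjcbo

Treating letters as 0–25, the rule is x ↦ 9x + 17 (mod 26).
Applying it to pitcher: p(15)→9·15+17≡22=w; i(8)→9·8+17≡11=l; t(19)→9·19+17≡6=g; c(2)→9·2+17≡9=j; h(7)→9·7+17≡2=c; e(4)→9·4+17≡1=b; r(17)→9·17+17≡14=o (all mod 26).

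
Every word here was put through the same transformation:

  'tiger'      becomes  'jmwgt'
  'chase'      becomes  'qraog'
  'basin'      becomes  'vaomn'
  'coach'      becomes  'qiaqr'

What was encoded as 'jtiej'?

t(19)→j(9) and i(8)→m(12) fit y≡21x+0 (mod 26); the inverse of 21 mod 26 is 5. Treating letters as 0–25, the rule is x ↦ 21x + 0 (mod 26).
Reversing it on jtiej: j(9)→5·(9−0)≡19=t; t(19)→5·(19−0)≡17=r; i(8)→5·(8−0)≡14=o; e(4)→5·(4−0)≡20=u; j(9)→5·(9−0)≡19=t (all mod 26).

trout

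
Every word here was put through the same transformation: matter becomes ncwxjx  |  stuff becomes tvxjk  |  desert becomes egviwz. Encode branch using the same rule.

ctdrhn

In matter: m→n is +1, a→c is +2, t→w is +3, t→x is +4 — the shift increases by 1 each position. Letter i (0-indexed) is shifted by i+1, so successive shifts are 1, 2, 3, ….
Applying it to branch: b+1=c, r+2=t, a+3=d, n+4=r, c+5=h, h+6=n.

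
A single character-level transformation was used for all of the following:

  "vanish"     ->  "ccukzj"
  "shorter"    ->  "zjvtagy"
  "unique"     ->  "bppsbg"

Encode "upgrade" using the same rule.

A repeating key of period 2 is used — shifts +7, +2 over and over.
On upgrade: u+7=b, p+2=r, g+7=n, r+2=t, a+7=h, d+2=f, e+7=l.

brnthfl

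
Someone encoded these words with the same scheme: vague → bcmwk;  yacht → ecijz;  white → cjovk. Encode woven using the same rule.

It's a Vigenère-style cipher with numeric key [6,2]: position i shifts by key[i mod 2].
For woven: w+6=c, o+2=q, v+6=b, e+2=g, n+6=t.

cqbgt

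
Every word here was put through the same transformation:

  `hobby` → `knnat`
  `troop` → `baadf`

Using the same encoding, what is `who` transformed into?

The output letters match the input read backwards, each shifted +12: hobby reversed is ybboh. Two steps: reverse the string, then apply a Caesar shift of +12.
For who: reverse → ohw; then shift: o+12=a, h+12=t, w+12=i.

ati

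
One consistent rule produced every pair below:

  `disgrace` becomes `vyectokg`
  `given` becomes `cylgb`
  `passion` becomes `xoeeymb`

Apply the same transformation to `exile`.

ghyfg

d(3)→v(21) and i(8)→y(24) fit y≡11x+14 (mod 26); the inverse of 11 mod 26 is 19. Treating letters as 0–25, the rule is x ↦ 11x + 14 (mod 26).
Applying it to exile: e(4)→11·4+14≡6=g; x(23)→11·23+14≡7=h; i(8)→11·8+14≡24=y; l(11)→11·11+14≡5=f; e(4)→11·4+14≡6=g (all mod 26).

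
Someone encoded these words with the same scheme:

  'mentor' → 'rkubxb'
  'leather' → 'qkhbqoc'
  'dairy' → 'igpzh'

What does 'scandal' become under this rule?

In mentor: m→r is +5, e→k is +6, n→u is +7, t→b is +8 — the shift increases by 1 each position. Each letter shifts forward by (position + 5), i.e. 5, 6, 7, … — the shift grows by one for each successive letter.
On scandal: s+5=x, c+6=i, a+7=h, n+8=v, d+9=m, a+10=k, l+11=w.

xihvmkw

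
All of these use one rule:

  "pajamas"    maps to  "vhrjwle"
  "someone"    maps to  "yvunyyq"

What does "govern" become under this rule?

In pajamas: p→v is +6, a→h is +7, j→r is +8, a→j is +9 — the shift increases by 1 each position. The shift increases by 1 at each position, starting from +6: 6, 7, 8, ….
For govern: g+6=m, o+7=v, v+8=d, e+9=n, r+10=b, n+11=y.

mvdnby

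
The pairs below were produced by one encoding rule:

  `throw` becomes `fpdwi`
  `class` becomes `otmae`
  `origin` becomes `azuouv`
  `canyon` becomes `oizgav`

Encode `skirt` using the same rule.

esuzf

Shifts by position in throw: pos 0: t→f (+12), pos 1: h→p (+8), pos 2: r→d (+12), pos 3: o→w (+8) — repeating every 2. A repeating key of period 2 is used — shifts +12, +8 over and over.
On skirt: s+12=e, k+8=s, i+12=u, r+8=z, t+12=f.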